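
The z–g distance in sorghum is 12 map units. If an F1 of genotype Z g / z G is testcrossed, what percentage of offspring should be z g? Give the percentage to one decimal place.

A map distance of 12 map units corresponds to a recombination frequency of 0.120.
The F1 is Z g / z G, so z g is a recombinant gamete class with expected frequency r/2 = 0.120/2 = 0.0600.
That is 0.0600 = 6.0% of the progeny.

6.0%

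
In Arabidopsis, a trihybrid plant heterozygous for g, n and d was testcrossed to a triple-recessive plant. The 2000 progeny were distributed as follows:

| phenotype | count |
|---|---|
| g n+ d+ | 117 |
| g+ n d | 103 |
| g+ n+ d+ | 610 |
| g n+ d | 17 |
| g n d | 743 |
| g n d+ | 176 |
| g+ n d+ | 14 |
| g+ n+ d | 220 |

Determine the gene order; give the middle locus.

The two most frequent reciprocal classes, g+ n+ d+ and g n d, are the parental types, so the F1 was g+ n+ d+ / g n d.
The two rarest classes, g+ n d+ and g n+ d, are the double crossovers. Comparing them with the parentals, only the n allele has switched, so n is the middle locus and the order is g – n – d.

n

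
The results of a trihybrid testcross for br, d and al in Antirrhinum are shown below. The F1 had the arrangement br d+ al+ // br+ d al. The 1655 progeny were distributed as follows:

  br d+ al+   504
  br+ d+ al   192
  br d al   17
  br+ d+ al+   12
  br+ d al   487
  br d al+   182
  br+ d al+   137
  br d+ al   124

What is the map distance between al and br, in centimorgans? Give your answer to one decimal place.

The two rarest classes, br+ d+ al+ and br d al, are the double crossovers. Comparing them with the parentals, only the br allele has switched, so br is the middle locus and the order is al – br – d.
Crossovers in the al–br interval produce the single-crossover classes br d+ al and br+ d al+ (124 + 137 = 261) plus the double crossovers (29).
RF(al–br) = (261 + 29) / 1655 = 290/1655 = 0.1752 → 17.5 centimorgans.

17.5 centimorgans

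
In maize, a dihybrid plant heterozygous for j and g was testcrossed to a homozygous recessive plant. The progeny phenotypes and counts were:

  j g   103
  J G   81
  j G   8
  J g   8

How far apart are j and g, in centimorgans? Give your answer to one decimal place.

8.0 centimorgans

The two most frequent classes, J G (81) and j g (103), are the parental types, so the F1 was J G / j g.
The recombinant classes are J g and j G: 8 + 8 = 16.
Recombination frequency = 16/200 = 0.0800 ≈ 8.0%, i.e. 8.0 centimorgans.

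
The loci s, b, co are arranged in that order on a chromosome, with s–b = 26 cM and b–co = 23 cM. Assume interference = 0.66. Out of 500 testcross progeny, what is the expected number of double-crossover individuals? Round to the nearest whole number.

10

Map distances give recombination frequencies of 0.260 and 0.230 for the two intervals.
With interference 0.66 (so coincidence = 0.34), expected double-crossover frequency = 0.260 × 0.230 × 0.34 = 0.02033.
Expected number = 0.02033 × 500 = 10.17 ≈ 10.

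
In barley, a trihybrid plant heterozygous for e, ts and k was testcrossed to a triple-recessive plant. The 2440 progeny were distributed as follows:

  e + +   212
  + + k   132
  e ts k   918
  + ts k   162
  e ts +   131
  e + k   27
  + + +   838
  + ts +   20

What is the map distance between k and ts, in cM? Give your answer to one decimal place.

The two most frequent reciprocal classes, e ts k and + + +, are the parental types, so the F1 was e ts k / + + +.
The two rarest classes, e + k and + ts +, are the double crossovers. Comparing them with the parentals, only the ts allele has switched, so ts is the middle locus and the order is k – ts – e.
Crossovers in the k–ts interval produce the single-crossover classes e ts + and + + k (131 + 132 = 263) plus the double crossovers (47).
RF(k–ts) = (263 + 47) / 2440 = 310/2440 = 0.1270 → 12.7 cM.

12.7 cM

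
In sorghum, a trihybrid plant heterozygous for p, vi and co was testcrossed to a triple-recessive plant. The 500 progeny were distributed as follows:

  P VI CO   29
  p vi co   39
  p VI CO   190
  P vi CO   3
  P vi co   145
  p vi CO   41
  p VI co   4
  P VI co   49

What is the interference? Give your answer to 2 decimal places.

The two most frequent reciprocal classes, p VI CO and P vi co, are the parental types, so the F1 was p VI CO / P vi co.
The two rarest classes, p VI co and P vi CO, are the double crossovers. Comparing them with the parentals, only the co allele has switched, so co is the middle locus and the order is p – co – vi.
p–co: (68 + 7)/500 = 0.1500; co–vi: (90 + 7)/500 = 0.1940.
Expected DCO frequency = 0.1500 × 0.1940 ≈ 0.02910; observed = 7/500 ≈ 0.01400.
Coefficient of coincidence = 0.01400/0.02910 ≈ 0.48; interference = 1 − 0.48 = 0.52.

0.52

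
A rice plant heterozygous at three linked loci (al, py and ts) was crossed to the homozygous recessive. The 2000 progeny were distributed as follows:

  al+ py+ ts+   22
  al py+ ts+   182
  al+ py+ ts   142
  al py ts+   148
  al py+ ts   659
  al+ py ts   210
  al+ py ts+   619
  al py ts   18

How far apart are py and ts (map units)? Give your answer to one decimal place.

The two most frequent reciprocal classes, al py+ ts and al+ py ts+, are the parental types, so the F1 was al py+ ts / al+ py ts+.
The two rarest classes, al py ts and al+ py+ ts+, are the double crossovers. Comparing them with the parentals, only the py allele has switched, so py is the middle locus and the order is al – py – ts.
Crossovers in the py–ts interval produce the single-crossover classes al py+ ts+ and al+ py ts (182 + 210 = 392) plus the double crossovers (40).
RF(py–ts) = (392 + 40) / 2000 = 432/2000 = 0.2160 → 21.6 map units.

21.6 map units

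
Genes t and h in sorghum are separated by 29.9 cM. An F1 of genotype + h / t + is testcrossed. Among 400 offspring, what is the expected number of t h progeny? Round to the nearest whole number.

60

A map distance of 29.9 cM corresponds to a recombination frequency of 0.299.
The F1 is + h / t +, so t h is a recombinant gamete class with expected frequency r/2 = 0.299/2 = 0.1495.
Expected number = 0.1495 × 400 = 59.80 ≈ 60.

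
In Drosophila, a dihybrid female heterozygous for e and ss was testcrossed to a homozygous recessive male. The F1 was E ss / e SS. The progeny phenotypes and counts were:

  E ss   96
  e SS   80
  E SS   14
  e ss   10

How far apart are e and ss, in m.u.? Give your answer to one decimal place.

The recombinant classes are E SS and e ss: 14 + 10 = 24.
Recombination frequency = 24/200 = 0.1200 ≈ 12.0%, i.e. 12.0 m.u.

12.0 m.u.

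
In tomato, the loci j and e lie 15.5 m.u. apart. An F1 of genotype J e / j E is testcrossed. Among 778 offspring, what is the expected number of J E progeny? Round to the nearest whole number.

A map distance of 15.5 m.u. corresponds to a recombination frequency of 0.155.
The F1 is J e / j E, so J E is a recombinant gamete class with expected frequency r/2 = 0.155/2 = 0.0775.
Expected number = 0.0775 × 778 = 60.30 ≈ 60.

60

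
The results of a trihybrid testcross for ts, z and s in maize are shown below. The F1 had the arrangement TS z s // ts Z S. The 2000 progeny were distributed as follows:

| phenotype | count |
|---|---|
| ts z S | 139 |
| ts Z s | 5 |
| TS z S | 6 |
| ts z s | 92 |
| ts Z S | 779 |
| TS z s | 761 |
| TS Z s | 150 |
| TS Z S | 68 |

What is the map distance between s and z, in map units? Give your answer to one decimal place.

The two rarest classes, TS z S and ts Z s, are the double crossovers. Comparing them with the parentals, only the s allele has switched, so s is the middle locus and the order is z – s – ts.
Crossovers in the z–s interval produce the single-crossover classes TS Z s and ts z S (150 + 139 = 289) plus the double crossovers (11).
RF(z–s) = (289 + 11) / 2000 = 300/2000 = 0.1500 → 15.0 map units.

15.0 map units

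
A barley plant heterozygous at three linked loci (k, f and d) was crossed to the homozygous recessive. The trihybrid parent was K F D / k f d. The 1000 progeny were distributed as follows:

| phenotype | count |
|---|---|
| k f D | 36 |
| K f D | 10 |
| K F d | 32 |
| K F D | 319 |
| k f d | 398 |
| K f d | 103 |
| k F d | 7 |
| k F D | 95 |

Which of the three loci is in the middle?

f

The two rarest classes, K f D and k F d, are the double crossovers. Comparing them with the parentals, only the f allele has switched, so f is the middle locus and the order is k – f – d.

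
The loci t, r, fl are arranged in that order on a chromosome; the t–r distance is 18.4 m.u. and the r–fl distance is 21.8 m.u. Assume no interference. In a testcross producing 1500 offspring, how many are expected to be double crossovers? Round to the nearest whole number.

60

Map distances give recombination frequencies of 0.184 and 0.218 for the two intervals.
With no interference, expected double-crossover frequency = 0.184 × 0.218 = 0.04011.
Expected number = 0.04011 × 1500 = 60.17 ≈ 60.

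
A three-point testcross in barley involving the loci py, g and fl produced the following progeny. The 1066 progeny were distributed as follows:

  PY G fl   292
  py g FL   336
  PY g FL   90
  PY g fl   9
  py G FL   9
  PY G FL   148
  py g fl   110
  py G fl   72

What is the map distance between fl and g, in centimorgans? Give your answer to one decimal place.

The two most frequent reciprocal classes, PY G fl and py g FL, are the parental types, so the F1 was PY G fl / py g FL.
The two rarest classes, PY g fl and py G FL, are the double crossovers. Comparing them with the parentals, only the g allele has switched, so g is the middle locus and the order is fl – g – py.
Crossovers in the fl–g interval produce the single-crossover classes PY G FL and py g fl (148 + 110 = 258) plus the double crossovers (18).
RF(fl–g) = (258 + 18) / 1066 = 276/1066 = 0.2589 → 25.9 centimorgans.

25.9 centimorgans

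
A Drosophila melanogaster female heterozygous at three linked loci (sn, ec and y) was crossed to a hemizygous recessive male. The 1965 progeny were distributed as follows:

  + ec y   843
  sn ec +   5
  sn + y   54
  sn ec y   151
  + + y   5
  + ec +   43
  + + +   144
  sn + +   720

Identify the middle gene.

The two most frequent reciprocal classes, sn + + and + ec y, are the parental types, so the F1 was sn + + / + ec y.
The two rarest classes, sn ec + and + + y, are the double crossovers. Comparing them with the parentals, only the ec allele has switched, so ec is the middle locus and the order is sn – ec – y.

ec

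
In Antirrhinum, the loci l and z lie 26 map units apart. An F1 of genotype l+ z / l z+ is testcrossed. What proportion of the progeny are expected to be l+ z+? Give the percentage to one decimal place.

A map distance of 26 map units corresponds to a recombination frequency of 0.260.
The F1 is l+ z / l z+, so l+ z+ is a recombinant gamete class with expected frequency r/2 = 0.260/2 = 0.1300.
That is 0.1300 = 13.0% of the progeny.

13.0%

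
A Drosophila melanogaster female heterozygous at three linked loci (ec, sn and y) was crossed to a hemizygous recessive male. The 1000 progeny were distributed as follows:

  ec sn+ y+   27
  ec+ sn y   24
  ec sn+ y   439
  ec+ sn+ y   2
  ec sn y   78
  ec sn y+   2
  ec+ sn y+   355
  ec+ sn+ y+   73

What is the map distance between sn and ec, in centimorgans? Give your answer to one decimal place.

The two most frequent reciprocal classes, ec sn+ y and ec+ sn y+, are the parental types, so the F1 was ec sn+ y / ec+ sn y+.
The two rarest classes, ec+ sn+ y and ec sn y+, are the double crossovers. Comparing them with the parentals, only the ec allele has switched, so ec is the middle locus and the order is y – ec – sn.
Crossovers in the ec–sn interval produce the single-crossover classes ec sn y and ec+ sn+ y+ (78 + 73 = 151) plus the double crossovers (4).
RF(ec–sn) = (151 + 4) / 1000 = 155/1000 = 0.1550 → 15.5 centimorgans.

15.5 centimorgans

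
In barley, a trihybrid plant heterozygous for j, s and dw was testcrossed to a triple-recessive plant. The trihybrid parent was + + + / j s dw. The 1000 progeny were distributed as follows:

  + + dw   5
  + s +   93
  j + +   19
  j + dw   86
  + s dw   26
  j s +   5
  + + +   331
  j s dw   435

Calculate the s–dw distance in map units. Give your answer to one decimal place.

18.9 map units

The two rarest classes, + + dw and j s +, are the double crossovers. Comparing them with the parentals, only the dw allele has switched, so dw is the middle locus and the order is j – dw – s.
Crossovers in the dw–s interval produce the single-crossover classes + s + and j + dw (93 + 86 = 179) plus the double crossovers (10).
RF(dw–s) = (179 + 10) / 1000 = 189/1000 = 0.1890 → 18.9 map units.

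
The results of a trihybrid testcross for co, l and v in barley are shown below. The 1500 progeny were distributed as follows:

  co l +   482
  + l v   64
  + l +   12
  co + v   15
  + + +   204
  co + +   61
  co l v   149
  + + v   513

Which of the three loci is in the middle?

co

The two most frequent reciprocal classes, co l + and + + v, are the parental types, so the F1 was co l + / + + v.
The two rarest classes, + l + and co + v, are the double crossovers. Comparing them with the parentals, only the co allele has switched, so co is the middle locus and the order is v – co – l.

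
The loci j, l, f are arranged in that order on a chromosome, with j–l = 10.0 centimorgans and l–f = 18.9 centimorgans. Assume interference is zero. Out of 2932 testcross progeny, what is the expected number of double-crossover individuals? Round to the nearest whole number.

Map distances give recombination frequencies of 0.100 and 0.189 for the two intervals.
With no interference, expected double-crossover frequency = 0.100 × 0.189 = 0.01890.
Expected number = 0.01890 × 2932 = 55.41 ≈ 55.

55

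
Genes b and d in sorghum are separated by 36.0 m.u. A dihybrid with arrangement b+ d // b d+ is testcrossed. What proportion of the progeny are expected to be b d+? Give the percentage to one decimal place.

32.0%

A map distance of 36.0 m.u. corresponds to a recombination frequency of 0.360.
The F1 is b+ d / b d+, so b d+ is a parental gamete class with expected frequency (1 − r)/2 = 0.640/2 = 0.3200.
That is 0.3200 = 32.0% of the progeny.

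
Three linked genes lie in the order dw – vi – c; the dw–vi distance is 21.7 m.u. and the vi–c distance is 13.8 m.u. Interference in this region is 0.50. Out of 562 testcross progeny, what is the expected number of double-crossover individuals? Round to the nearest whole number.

Map distances give recombination frequencies of 0.217 and 0.138 for the two intervals.
With interference 0.50 (so coincidence = 0.50), expected double-crossover frequency = 0.217 × 0.138 × 0.50 = 0.01497.
Expected number = 0.01497 × 562 = 8.41 ≈ 8.

8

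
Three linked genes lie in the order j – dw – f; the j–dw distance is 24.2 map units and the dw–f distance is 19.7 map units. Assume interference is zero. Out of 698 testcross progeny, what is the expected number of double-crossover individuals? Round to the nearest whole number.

33

Map distances give recombination frequencies of 0.242 and 0.197 for the two intervals.
With no interference, expected double-crossover frequency = 0.242 × 0.197 = 0.04767.
Expected number = 0.04767 × 698 = 33.28 ≈ 33.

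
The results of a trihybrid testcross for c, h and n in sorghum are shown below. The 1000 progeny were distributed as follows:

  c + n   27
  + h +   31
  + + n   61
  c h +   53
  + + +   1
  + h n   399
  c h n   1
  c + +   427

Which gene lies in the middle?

The two most frequent reciprocal classes, + h n and c + +, are the parental types, so the F1 was + h n / c + +.
The two rarest classes, c h n and + + +, are the double crossovers. Comparing them with the parentals, only the c allele has switched, so c is the middle locus and the order is h – c – n.

c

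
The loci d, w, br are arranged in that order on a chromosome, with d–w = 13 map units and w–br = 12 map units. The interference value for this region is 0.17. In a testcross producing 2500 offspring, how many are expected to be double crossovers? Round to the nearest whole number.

Map distances give recombination frequencies of 0.130 and 0.120 for the two intervals.
With interference 0.17 (so coincidence = 0.83), expected double-crossover frequency = 0.130 × 0.120 × 0.83 = 0.01295.
Expected number = 0.01295 × 2500 = 32.37 ≈ 32.

32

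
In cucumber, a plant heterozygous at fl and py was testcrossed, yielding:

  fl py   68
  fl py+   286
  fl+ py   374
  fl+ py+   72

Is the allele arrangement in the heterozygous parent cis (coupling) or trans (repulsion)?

The two most frequent classes are fl+ py (374) and fl py+ (286); these are the parental (non-recombinant) types.
So the F1 carried fl+ py on one chromosome and fl py+ on the other — the recessive alleles are on opposite chromosomes (trans / repulsion).

trans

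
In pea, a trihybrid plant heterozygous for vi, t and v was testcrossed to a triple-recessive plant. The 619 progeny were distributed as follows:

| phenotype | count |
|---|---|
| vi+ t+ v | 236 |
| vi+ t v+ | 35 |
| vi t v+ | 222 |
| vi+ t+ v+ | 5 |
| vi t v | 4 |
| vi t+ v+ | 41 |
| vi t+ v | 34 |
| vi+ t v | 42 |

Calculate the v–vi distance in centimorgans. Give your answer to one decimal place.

The two most frequent reciprocal classes, vi+ t+ v and vi t v+, are the parental types, so the F1 was vi+ t+ v / vi t v+.
The two rarest classes, vi+ t+ v+ and vi t v, are the double crossovers. Comparing them with the parentals, only the v allele has switched, so v is the middle locus and the order is t – v – vi.
Crossovers in the v–vi interval produce the single-crossover classes vi t+ v and vi+ t v+ (34 + 35 = 69) plus the double crossovers (9).
RF(v–vi) = (69 + 9) / 619 = 78/619 = 0.1260 → 12.6 centimorgans.

12.6 centimorgans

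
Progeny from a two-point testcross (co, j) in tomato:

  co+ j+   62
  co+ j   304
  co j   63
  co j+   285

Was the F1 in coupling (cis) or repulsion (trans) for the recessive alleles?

The two most frequent classes are co+ j (304) and co j+ (285); these are the parental (non-recombinant) types.
So the F1 carried co+ j on one chromosome and co j+ on the other — the recessive alleles are on opposite chromosomes (trans / repulsion).

trans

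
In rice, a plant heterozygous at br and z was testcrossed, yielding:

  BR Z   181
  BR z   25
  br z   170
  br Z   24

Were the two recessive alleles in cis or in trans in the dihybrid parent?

cis

The two most frequent classes are BR Z (181) and br z (170); these are the parental (non-recombinant) types.
So the F1 carried BR Z on one chromosome and br z on the other — the recessive alleles are on the same chromosome (cis / coupling).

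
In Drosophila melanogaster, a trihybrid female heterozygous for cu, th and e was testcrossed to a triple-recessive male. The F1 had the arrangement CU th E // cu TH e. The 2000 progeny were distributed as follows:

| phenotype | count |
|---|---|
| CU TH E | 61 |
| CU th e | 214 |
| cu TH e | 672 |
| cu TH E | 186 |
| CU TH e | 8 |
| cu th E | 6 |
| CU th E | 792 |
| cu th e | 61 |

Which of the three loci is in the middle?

The two rarest classes, cu th E and CU TH e, are the double crossovers. Comparing them with the parentals, only the cu allele has switched, so cu is the middle locus and the order is e – cu – th.

cu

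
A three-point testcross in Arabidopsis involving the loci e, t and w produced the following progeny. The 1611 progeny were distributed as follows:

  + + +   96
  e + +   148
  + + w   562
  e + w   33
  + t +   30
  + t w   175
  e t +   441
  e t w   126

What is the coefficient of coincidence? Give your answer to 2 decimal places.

The two most frequent reciprocal classes, + + w and e t +, are the parental types, so the F1 was + + w / e t +.
The two rarest classes, e + w and + t +, are the double crossovers. Comparing them with the parentals, only the e allele has switched, so e is the middle locus and the order is w – e – t.
w–e: (222 + 63)/1611 = 0.1769; e–t: (323 + 63)/1611 = 0.2396.
Expected DCO frequency = 0.1769 × 0.2396 ≈ 0.04239; observed = 63/1611 ≈ 0.03911.
Coefficient of coincidence = 0.03911/0.04239 ≈ 0.92.

0.92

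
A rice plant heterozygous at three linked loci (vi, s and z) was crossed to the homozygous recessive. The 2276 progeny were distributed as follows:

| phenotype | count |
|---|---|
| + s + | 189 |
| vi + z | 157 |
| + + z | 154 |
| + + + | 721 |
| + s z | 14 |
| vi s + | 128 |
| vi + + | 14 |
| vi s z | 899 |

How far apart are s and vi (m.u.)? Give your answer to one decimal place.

16.4 m.u.

The two most frequent reciprocal classes, + + + and vi s z, are the parental types, so the F1 was + + + / vi s z.
The two rarest classes, vi + + and + s z, are the double crossovers. Comparing them with the parentals, only the vi allele has switched, so vi is the middle locus and the order is z – vi – s.
Crossovers in the vi–s interval produce the single-crossover classes + s + and vi + z (189 + 157 = 346) plus the double crossovers (28).
RF(vi–s) = (346 + 28) / 2276 = 374/2276 = 0.1643 → 16.4 m.u.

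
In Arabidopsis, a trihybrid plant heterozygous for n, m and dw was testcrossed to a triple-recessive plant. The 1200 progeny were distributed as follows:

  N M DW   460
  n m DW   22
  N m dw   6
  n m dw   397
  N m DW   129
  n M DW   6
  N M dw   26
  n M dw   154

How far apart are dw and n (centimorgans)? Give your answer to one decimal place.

The two most frequent reciprocal classes, N M DW and n m dw, are the parental types, so the F1 was N M DW / n m dw.
The two rarest classes, n M DW and N m dw, are the double crossovers. Comparing them with the parentals, only the n allele has switched, so n is the middle locus and the order is dw – n – m.
Crossovers in the dw–n interval produce the single-crossover classes N M dw and n m DW (26 + 22 = 48) plus the double crossovers (12).
RF(dw–n) = (48 + 12) / 1200 = 60/1200 = 0.0500 → 5.0 centimorgans.

5.0 centimorgans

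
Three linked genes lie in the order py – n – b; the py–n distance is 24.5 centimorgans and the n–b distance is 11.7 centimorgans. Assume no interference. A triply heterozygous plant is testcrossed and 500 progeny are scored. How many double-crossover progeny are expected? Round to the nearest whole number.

14

Map distances give recombination frequencies of 0.245 and 0.117 for the two intervals.
With no interference, expected double-crossover frequency = 0.245 × 0.117 = 0.02866.
Expected number = 0.02866 × 500 = 14.33 ≈ 14.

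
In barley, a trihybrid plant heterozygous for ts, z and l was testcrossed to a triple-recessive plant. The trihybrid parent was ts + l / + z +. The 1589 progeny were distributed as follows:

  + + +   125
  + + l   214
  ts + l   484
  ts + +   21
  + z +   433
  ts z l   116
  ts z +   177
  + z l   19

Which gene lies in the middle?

l

The two rarest classes, ts + + and + z l, are the double crossovers. Comparing them with the parentals, only the l allele has switched, so l is the middle locus and the order is z – l – ts.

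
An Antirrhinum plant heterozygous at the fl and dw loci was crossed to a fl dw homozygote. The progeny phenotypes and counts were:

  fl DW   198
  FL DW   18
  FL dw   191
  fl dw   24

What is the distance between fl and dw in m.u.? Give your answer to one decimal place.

9.7 m.u.

The two most frequent classes, FL dw (191) and fl DW (198), are the parental types, so the F1 was FL dw / fl DW.
The recombinant classes are FL DW and fl dw: 18 + 24 = 42.
Recombination frequency = 42/431 = 0.0974 ≈ 9.7%, i.e. 9.7 m.u.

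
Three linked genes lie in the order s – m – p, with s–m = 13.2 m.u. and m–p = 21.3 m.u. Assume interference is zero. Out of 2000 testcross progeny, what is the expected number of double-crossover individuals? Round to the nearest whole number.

Map distances give recombination frequencies of 0.132 and 0.213 for the two intervals.
With no interference, expected double-crossover frequency = 0.132 × 0.213 = 0.02812.
Expected number = 0.02812 × 2000 = 56.23 ≈ 56.

56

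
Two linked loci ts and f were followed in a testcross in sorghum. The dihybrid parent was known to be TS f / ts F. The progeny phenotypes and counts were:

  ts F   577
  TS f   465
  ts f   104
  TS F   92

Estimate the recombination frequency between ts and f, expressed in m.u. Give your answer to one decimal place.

The recombinant classes are TS F and ts f: 92 + 104 = 196.
Recombination frequency = 196/1238 = 0.1583 ≈ 15.8%, i.e. 15.8 m.u.

15.8 m.u.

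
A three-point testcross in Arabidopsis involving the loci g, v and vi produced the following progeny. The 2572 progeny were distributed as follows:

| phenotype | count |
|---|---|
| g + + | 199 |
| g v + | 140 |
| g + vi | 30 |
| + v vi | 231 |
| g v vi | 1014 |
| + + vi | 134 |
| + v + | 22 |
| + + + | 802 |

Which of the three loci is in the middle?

The two most frequent reciprocal classes, g v vi and + + +, are the parental types, so the F1 was g v vi / + + +.
The two rarest classes, g + vi and + v +, are the double crossovers. Comparing them with the parentals, only the v allele has switched, so v is the middle locus and the order is vi – v – g.

v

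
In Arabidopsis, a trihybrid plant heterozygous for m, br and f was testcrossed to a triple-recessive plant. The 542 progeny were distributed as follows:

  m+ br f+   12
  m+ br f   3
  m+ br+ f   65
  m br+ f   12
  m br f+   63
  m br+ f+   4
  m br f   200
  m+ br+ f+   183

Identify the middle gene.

m

The two most frequent reciprocal classes, m+ br+ f+ and m br f, are the parental types, so the F1 was m+ br+ f+ / m br f.
The two rarest classes, m br+ f+ and m+ br f, are the double crossovers. Comparing them with the parentals, only the m allele has switched, so m is the middle locus and the order is br – m – f.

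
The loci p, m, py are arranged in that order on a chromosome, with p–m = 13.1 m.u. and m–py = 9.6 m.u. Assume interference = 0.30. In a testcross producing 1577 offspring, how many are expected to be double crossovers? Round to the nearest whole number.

Map distances give recombination frequencies of 0.131 and 0.096 for the two intervals.
With interference 0.30 (so coincidence = 0.70), expected double-crossover frequency = 0.131 × 0.096 × 0.70 = 0.00880.
Expected number = 0.00880 × 1577 = 13.88 ≈ 14.

14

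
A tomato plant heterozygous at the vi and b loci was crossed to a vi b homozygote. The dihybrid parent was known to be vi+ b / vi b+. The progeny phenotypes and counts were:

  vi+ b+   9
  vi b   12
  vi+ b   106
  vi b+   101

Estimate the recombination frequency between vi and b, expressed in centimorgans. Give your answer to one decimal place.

The recombinant classes are vi+ b+ and vi b: 9 + 12 = 21.
Recombination frequency = 21/228 = 0.0921 ≈ 9.2%, i.e. 9.2 centimorgans.

9.2 centimorgans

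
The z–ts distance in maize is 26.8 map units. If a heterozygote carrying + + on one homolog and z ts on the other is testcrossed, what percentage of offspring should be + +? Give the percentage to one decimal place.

A map distance of 26.8 map units corresponds to a recombination frequency of 0.268.
The F1 is + + / z ts, so + + is a parental gamete class with expected frequency (1 − r)/2 = 0.732/2 = 0.3660.
That is 0.3660 = 36.6% of the progeny.

36.6%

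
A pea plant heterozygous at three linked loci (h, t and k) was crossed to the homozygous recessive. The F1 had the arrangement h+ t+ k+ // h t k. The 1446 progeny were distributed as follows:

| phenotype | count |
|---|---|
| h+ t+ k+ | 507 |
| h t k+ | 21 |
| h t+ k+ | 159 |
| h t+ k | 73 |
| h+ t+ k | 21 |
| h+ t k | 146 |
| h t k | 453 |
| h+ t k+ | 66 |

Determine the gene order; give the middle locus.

k

The two rarest classes, h+ t+ k and h t k+, are the double crossovers. Comparing them with the parentals, only the k allele has switched, so k is the middle locus and the order is t – k – h.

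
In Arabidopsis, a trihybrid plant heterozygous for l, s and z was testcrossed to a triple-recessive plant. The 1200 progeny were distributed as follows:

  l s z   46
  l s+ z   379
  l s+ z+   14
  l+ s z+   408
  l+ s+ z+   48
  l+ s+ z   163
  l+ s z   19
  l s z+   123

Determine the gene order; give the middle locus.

z

The two most frequent reciprocal classes, l s+ z and l+ s z+, are the parental types, so the F1 was l s+ z / l+ s z+.
The two rarest classes, l s+ z+ and l+ s z, are the double crossovers. Comparing them with the parentals, only the z allele has switched, so z is the middle locus and the order is s – z – l.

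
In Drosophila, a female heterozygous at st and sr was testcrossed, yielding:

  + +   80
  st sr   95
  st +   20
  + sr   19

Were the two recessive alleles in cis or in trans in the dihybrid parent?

The two most frequent classes are + + (80) and st sr (95); these are the parental (non-recombinant) types.
So the F1 carried + + on one chromosome and st sr on the other — the recessive alleles are on the same chromosome (cis / coupling).

cis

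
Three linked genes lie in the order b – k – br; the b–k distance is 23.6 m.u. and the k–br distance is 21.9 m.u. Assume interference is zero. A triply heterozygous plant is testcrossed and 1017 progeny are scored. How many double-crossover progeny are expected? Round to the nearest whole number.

Map distances give recombination frequencies of 0.236 and 0.219 for the two intervals.
With no interference, expected double-crossover frequency = 0.236 × 0.219 = 0.05168.
Expected number = 0.05168 × 1017 = 52.56 ≈ 53.

53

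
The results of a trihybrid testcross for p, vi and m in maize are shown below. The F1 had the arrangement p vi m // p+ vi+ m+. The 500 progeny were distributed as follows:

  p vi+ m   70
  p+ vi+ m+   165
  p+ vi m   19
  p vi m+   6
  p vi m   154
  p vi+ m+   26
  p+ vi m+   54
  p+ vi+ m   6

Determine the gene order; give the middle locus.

m

The two rarest classes, p vi m+ and p+ vi+ m, are the double crossovers. Comparing them with the parentals, only the m allele has switched, so m is the middle locus and the order is p – m – vi.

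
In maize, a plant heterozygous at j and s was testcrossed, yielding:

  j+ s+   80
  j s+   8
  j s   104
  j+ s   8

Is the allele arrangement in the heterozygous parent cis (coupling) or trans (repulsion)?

The two most frequent classes are j+ s+ (80) and j s (104); these are the parental (non-recombinant) types.
So the F1 carried j+ s+ on one chromosome and j s on the other — the recessive alleles are on the same chromosome (cis / coupling).

cis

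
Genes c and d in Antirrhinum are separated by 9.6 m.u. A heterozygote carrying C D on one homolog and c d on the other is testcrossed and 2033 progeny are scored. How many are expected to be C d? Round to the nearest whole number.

98

A map distance of 9.6 m.u. corresponds to a recombination frequency of 0.096.
The F1 is C D / c d, so C d is a recombinant gamete class with expected frequency r/2 = 0.096/2 = 0.0480.
Expected number = 0.0480 × 2033 = 97.58 ≈ 98.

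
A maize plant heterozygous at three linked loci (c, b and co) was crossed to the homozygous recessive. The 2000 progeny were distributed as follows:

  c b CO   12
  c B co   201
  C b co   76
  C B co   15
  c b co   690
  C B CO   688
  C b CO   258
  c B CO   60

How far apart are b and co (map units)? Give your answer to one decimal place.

24.3 map units

The two most frequent reciprocal classes, c b co and C B CO, are the parental types, so the F1 was c b co / C B CO.
The two rarest classes, c b CO and C B co, are the double crossovers. Comparing them with the parentals, only the co allele has switched, so co is the middle locus and the order is b – co – c.
Crossovers in the b–co interval produce the single-crossover classes c B co and C b CO (201 + 258 = 459) plus the double crossovers (27).
RF(b–co) = (459 + 27) / 2000 = 486/2000 = 0.2430 → 24.3 map units.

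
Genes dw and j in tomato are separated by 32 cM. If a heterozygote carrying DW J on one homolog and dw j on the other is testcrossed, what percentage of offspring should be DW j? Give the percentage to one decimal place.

A map distance of 32 cM corresponds to a recombination frequency of 0.320.
The F1 is DW J / dw j, so DW j is a recombinant gamete class with expected frequency r/2 = 0.320/2 = 0.1600.
That is 0.1600 = 16.0% of the progeny.

16.0%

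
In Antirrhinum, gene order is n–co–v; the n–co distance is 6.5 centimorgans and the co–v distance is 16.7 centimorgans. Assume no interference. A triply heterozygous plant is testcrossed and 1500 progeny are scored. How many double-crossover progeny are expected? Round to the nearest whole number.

16

Map distances give recombination frequencies of 0.065 and 0.167 for the two intervals.
With no interference, expected double-crossover frequency = 0.065 × 0.167 = 0.01085.
Expected number = 0.01085 × 1500 = 16.28 ≈ 16.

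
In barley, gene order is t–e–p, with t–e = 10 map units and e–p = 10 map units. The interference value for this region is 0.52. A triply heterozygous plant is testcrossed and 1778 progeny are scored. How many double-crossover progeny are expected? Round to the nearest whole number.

9

Map distances give recombination frequencies of 0.100 and 0.100 for the two intervals.
With interference 0.52 (so coincidence = 0.48), expected double-crossover frequency = 0.100 × 0.100 × 0.48 = 0.00480.
Expected number = 0.00480 × 1778 = 8.53 ≈ 9.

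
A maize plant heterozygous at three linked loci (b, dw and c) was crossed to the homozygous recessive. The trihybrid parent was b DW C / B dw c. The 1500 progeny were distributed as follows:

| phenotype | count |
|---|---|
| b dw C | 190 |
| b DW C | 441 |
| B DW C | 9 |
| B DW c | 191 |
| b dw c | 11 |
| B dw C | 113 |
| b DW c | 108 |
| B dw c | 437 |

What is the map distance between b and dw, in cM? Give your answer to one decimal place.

The two rarest classes, B DW C and b dw c, are the double crossovers. Comparing them with the parentals, only the b allele has switched, so b is the middle locus and the order is c – b – dw.
Crossovers in the b–dw interval produce the single-crossover classes b dw C and B DW c (190 + 191 = 381) plus the double crossovers (20).
RF(b–dw) = (381 + 20) / 1500 = 401/1500 = 0.2673 → 26.7 cM.

26.7 cM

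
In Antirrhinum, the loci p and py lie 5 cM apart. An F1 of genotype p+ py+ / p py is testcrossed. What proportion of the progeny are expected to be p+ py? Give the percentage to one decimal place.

2.5%

A map distance of 5 cM corresponds to a recombination frequency of 0.050.
The F1 is p+ py+ / p py, so p+ py is a recombinant gamete class with expected frequency r/2 = 0.050/2 = 0.0250.
That is 0.0250 = 2.5% of the progeny.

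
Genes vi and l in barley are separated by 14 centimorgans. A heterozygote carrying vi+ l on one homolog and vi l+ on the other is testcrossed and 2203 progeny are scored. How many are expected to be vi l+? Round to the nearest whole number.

947

A map distance of 14 centimorgans corresponds to a recombination frequency of 0.140.
The F1 is vi+ l / vi l+, so vi l+ is a parental gamete class with expected frequency (1 − r)/2 = 0.860/2 = 0.4300.
Expected number = 0.4300 × 2203 = 947.29 ≈ 947.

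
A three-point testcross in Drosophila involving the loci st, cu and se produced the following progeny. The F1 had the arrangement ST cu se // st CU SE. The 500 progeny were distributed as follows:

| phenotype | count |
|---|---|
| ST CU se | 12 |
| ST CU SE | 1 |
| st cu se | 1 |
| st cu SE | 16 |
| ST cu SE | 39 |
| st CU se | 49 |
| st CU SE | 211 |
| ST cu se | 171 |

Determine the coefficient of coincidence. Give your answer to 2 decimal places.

0.37

The two rarest classes, st cu se and ST CU SE, are the double crossovers. Comparing them with the parentals, only the st allele has switched, so st is the middle locus and the order is se – st – cu.
se–st: (88 + 2)/500 = 0.1800; st–cu: (28 + 2)/500 = 0.0600.
Expected DCO frequency = 0.1800 × 0.0600 ≈ 0.01080; observed = 2/500 ≈ 0.00400.
Coefficient of coincidence = 0.00400/0.01080 ≈ 0.37.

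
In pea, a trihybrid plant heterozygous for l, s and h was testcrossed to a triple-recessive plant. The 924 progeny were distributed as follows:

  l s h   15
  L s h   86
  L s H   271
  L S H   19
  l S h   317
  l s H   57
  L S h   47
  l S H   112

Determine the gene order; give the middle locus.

The two most frequent reciprocal classes, l S h and L s H, are the parental types, so the F1 was l S h / L s H.
The two rarest classes, l s h and L S H, are the double crossovers. Comparing them with the parentals, only the s allele has switched, so s is the middle locus and the order is l – s – h.

s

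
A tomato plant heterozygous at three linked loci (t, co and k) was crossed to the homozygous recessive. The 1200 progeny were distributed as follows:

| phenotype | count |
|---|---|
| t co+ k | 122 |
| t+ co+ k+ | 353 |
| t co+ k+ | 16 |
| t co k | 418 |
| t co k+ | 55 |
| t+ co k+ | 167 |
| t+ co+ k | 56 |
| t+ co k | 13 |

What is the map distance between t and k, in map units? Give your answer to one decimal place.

11.7 map units

The two most frequent reciprocal classes, t+ co+ k+ and t co k, are the parental types, so the F1 was t+ co+ k+ / t co k.
The two rarest classes, t co+ k+ and t+ co k, are the double crossovers. Comparing them with the parentals, only the t allele has switched, so t is the middle locus and the order is co – t – k.
Crossovers in the t–k interval produce the single-crossover classes t+ co+ k and t co k+ (56 + 55 = 111) plus the double crossovers (29).
RF(t–k) = (111 + 29) / 1200 = 140/1200 = 0.1167 → 11.7 map units.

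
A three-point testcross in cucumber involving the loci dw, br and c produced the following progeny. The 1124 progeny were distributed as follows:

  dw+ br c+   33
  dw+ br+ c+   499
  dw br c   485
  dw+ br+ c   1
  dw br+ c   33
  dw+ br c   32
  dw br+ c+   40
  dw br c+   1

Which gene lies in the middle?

The two most frequent reciprocal classes, dw+ br+ c+ and dw br c, are the parental types, so the F1 was dw+ br+ c+ / dw br c.
The two rarest classes, dw+ br+ c and dw br c+, are the double crossovers. Comparing them with the parentals, only the c allele has switched, so c is the middle locus and the order is br – c – dw.

c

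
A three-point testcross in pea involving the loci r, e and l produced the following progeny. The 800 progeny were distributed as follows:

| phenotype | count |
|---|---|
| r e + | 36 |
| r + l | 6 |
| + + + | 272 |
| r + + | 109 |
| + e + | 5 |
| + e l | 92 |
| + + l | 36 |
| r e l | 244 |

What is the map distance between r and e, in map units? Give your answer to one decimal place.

26.5 map units

The two most frequent reciprocal classes, + + + and r e l, are the parental types, so the F1 was + + + / r e l.
The two rarest classes, + e + and r + l, are the double crossovers. Comparing them with the parentals, only the e allele has switched, so e is the middle locus and the order is l – e – r.
Crossovers in the e–r interval produce the single-crossover classes r + + and + e l (109 + 92 = 201) plus the double crossovers (11).
RF(e–r) = (201 + 11) / 800 = 212/800 = 0.2650 → 26.5 map units.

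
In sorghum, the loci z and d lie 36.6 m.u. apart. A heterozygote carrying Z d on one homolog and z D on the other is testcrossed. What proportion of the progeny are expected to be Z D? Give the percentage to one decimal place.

18.3%

A map distance of 36.6 m.u. corresponds to a recombination frequency of 0.366.
The F1 is Z d / z D, so Z D is a recombinant gamete class with expected frequency r/2 = 0.366/2 = 0.1830.
That is 0.1830 = 18.3% of the progeny.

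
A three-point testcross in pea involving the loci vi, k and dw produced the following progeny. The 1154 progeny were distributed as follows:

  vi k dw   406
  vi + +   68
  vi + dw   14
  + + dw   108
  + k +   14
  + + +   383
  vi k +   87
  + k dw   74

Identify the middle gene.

The two most frequent reciprocal classes, vi k dw and + + +, are the parental types, so the F1 was vi k dw / + + +.
The two rarest classes, vi + dw and + k +, are the double crossovers. Comparing them with the parentals, only the k allele has switched, so k is the middle locus and the order is dw – k – vi.

k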